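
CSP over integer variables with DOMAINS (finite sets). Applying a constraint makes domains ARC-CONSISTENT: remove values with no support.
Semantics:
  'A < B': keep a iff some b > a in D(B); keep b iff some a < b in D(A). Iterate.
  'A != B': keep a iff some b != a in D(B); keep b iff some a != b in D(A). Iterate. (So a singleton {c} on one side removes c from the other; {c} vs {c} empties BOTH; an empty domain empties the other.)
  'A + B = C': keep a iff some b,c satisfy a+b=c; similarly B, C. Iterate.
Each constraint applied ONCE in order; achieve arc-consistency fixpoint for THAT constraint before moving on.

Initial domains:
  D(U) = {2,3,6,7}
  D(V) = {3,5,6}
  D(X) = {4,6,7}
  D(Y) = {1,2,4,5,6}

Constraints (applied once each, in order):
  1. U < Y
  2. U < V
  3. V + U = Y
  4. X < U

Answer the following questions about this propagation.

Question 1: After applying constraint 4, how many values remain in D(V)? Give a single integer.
Constraint 1 (U < Y) on D(U)={2,3,6,7} D(Y)={1,2,4,5,6}: U {2,3,6,7}->{2,3}; Y {1,2,4,5,6}->{4,5,6}
Constraint 2 (U < V) on D(U)={2,3} D(V)={3,5,6}: no change
Constraint 3 (V + U = Y) on D(V)={3,5,6} D(U)={2,3} D(Y)={4,5,6}: V {3,5,6}->{3}; Y {4,5,6}->{5,6}
Constraint 4 (X < U) on D(X)={4,6,7} D(U)={2,3}: X {4,6,7}->{}; U {2,3}->{}
So after constraint 4: D(V)={3}, size = 1

Answer: 1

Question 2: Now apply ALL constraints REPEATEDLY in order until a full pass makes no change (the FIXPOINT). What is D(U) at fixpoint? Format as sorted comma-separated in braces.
Answer: {}

Derivation:
pass 0 (initial): D(U)={2,3,6,7}
pass 1: U {2,3,6,7}->{}; V {3,5,6}->{3}; X {4,6,7}->{}; Y {1,2,4,5,6}->{5,6}
pass 2: V {3}->{}; Y {5,6}->{}
pass 3: no change
Fixpoint after 3 passes: D(U) = {}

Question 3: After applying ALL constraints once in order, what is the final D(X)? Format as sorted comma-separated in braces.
Answer: {}

Derivation:
Constraint 1 (U < Y) on D(U)={2,3,6,7} D(Y)={1,2,4,5,6}: U {2,3,6,7}->{2,3}; Y {1,2,4,5,6}->{4,5,6}
Constraint 2 (U < V) on D(U)={2,3} D(V)={3,5,6}: no change
Constraint 3 (V + U = Y) on D(V)={3,5,6} D(U)={2,3} D(Y)={4,5,6}: V {3,5,6}->{3}; Y {4,5,6}->{5,6}
Constraint 4 (X < U) on D(X)={4,6,7} D(U)={2,3}: X {4,6,7}->{}; U {2,3}->{}
So after all 4 constraints: D(X) = {}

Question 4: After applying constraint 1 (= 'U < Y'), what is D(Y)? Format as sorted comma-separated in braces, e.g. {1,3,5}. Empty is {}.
Constraint 1 (U < Y) on D(U)={2,3,6,7} D(Y)={1,2,4,5,6}: U {2,3,6,7}->{2,3}; Y {1,2,4,5,6}->{4,5,6}
So after constraint 1: D(Y) = {4,5,6}

Answer: {4,5,6}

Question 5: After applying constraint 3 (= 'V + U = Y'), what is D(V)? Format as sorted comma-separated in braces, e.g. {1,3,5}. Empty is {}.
Answer: {3}

Derivation:
Constraint 1 (U < Y) on D(U)={2,3,6,7} D(Y)={1,2,4,5,6}: U {2,3,6,7}->{2,3}; Y {1,2,4,5,6}->{4,5,6}
Constraint 2 (U < V) on D(U)={2,3} D(V)={3,5,6}: no change
Constraint 3 (V + U = Y) on D(V)={3,5,6} D(U)={2,3} D(Y)={4,5,6}: V {3,5,6}->{3}; Y {4,5,6}->{5,6}
So after constraint 3: D(V) = {3}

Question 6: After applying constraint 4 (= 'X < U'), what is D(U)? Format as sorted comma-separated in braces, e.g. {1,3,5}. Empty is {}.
Constraint 1 (U < Y) on D(U)={2,3,6,7} D(Y)={1,2,4,5,6}: U {2,3,6,7}->{2,3}; Y {1,2,4,5,6}->{4,5,6}
Constraint 2 (U < V) on D(U)={2,3} D(V)={3,5,6}: no change
Constraint 3 (V + U = Y) on D(V)={3,5,6} D(U)={2,3} D(Y)={4,5,6}: V {3,5,6}->{3}; Y {4,5,6}->{5,6}
Constraint 4 (X < U) on D(X)={4,6,7} D(U)={2,3}: X {4,6,7}->{}; U {2,3}->{}
So after constraint 4: D(U) = {}

Answer: {}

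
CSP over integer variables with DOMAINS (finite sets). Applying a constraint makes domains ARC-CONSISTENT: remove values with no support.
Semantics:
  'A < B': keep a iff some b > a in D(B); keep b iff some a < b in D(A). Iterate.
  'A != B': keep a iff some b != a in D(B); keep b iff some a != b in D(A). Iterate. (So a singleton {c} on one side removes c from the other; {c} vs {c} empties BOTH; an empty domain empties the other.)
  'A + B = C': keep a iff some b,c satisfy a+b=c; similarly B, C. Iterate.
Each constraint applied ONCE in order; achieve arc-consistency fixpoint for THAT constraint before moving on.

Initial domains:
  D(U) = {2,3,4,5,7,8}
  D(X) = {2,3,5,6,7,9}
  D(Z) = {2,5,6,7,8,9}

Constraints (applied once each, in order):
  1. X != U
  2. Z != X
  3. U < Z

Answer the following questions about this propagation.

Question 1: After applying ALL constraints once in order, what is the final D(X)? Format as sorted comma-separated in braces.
Constraint 1 (X != U) on D(X)={2,3,5,6,7,9} D(U)={2,3,4,5,7,8}: no change
Constraint 2 (Z != X) on D(Z)={2,5,6,7,8,9} D(X)={2,3,5,6,7,9}: no change
Constraint 3 (U < Z) on D(U)={2,3,4,5,7,8} D(Z)={2,5,6,7,8,9}: Z {2,5,6,7,8,9}->{5,6,7,8,9}
So after all 3 constraints: D(X) = {2,3,5,6,7,9}

Answer: {2,3,5,6,7,9}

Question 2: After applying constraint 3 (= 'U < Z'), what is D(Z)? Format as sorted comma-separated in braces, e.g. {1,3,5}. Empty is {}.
Constraint 1 (X != U) on D(X)={2,3,5,6,7,9} D(U)={2,3,4,5,7,8}: no change
Constraint 2 (Z != X) on D(Z)={2,5,6,7,8,9} D(X)={2,3,5,6,7,9}: no change
Constraint 3 (U < Z) on D(U)={2,3,4,5,7,8} D(Z)={2,5,6,7,8,9}: Z {2,5,6,7,8,9}->{5,6,7,8,9}
So after constraint 3: D(Z) = {5,6,7,8,9}

Answer: {5,6,7,8,9}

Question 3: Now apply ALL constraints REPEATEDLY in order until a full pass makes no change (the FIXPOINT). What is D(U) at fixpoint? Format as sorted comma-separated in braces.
Answer: {2,3,4,5,7,8}

Derivation:
pass 0 (initial): D(U)={2,3,4,5,7,8}
pass 1: Z {2,5,6,7,8,9}->{5,6,7,8,9}
pass 2: no change
Fixpoint after 2 passes: D(U) = {2,3,4,5,7,8}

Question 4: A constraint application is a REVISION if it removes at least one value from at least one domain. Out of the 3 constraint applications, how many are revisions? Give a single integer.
Answer: 1

Derivation:
Constraint 1 (X != U) on D(X)={2,3,5,6,7,9} D(U)={2,3,4,5,7,8}: no change => not a revision
Constraint 2 (Z != X) on D(Z)={2,5,6,7,8,9} D(X)={2,3,5,6,7,9}: no change => not a revision
Constraint 3 (U < Z) on D(U)={2,3,4,5,7,8} D(Z)={2,5,6,7,8,9}: Z {2,5,6,7,8,9}->{5,6,7,8,9} => REVISION
Total revisions = 1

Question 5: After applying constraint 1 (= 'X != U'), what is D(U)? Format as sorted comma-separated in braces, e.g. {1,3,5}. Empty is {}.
Answer: {2,3,4,5,7,8}

Derivation:
Constraint 1 (X != U) on D(X)={2,3,5,6,7,9} D(U)={2,3,4,5,7,8}: no change
So after constraint 1: D(U) = {2,3,4,5,7,8}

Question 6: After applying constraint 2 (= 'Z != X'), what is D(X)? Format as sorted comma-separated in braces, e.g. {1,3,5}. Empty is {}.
Answer: {2,3,5,6,7,9}

Derivation:
Constraint 1 (X != U) on D(X)={2,3,5,6,7,9} D(U)={2,3,4,5,7,8}: no change
Constraint 2 (Z != X) on D(Z)={2,5,6,7,8,9} D(X)={2,3,5,6,7,9}: no change
So after constraint 2: D(X) = {2,3,5,6,7,9}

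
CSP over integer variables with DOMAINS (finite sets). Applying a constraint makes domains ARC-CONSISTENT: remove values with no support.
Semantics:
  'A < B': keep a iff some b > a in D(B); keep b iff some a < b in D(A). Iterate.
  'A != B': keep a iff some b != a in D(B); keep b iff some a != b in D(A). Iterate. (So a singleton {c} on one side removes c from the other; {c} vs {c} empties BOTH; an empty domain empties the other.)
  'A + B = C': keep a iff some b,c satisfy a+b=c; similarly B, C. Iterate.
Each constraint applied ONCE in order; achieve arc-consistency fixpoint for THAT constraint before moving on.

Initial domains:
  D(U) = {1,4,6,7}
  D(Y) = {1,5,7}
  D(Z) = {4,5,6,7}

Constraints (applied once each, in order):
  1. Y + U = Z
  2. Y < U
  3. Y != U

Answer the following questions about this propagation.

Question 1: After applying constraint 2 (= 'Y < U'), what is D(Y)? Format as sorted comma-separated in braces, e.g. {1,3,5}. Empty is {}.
Constraint 1 (Y + U = Z) on D(Y)={1,5,7} D(U)={1,4,6,7} D(Z)={4,5,6,7}: Y {1,5,7}->{1,5}; U {1,4,6,7}->{1,4,6}; Z {4,5,6,7}->{5,6,7}
Constraint 2 (Y < U) on D(Y)={1,5} D(U)={1,4,6}: U {1,4,6}->{4,6}
So after constraint 2: D(Y) = {1,5}

Answer: {1,5}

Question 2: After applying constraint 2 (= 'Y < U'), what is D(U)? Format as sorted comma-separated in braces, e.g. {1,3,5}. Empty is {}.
Constraint 1 (Y + U = Z) on D(Y)={1,5,7} D(U)={1,4,6,7} D(Z)={4,5,6,7}: Y {1,5,7}->{1,5}; U {1,4,6,7}->{1,4,6}; Z {4,5,6,7}->{5,6,7}
Constraint 2 (Y < U) on D(Y)={1,5} D(U)={1,4,6}: U {1,4,6}->{4,6}
So after constraint 2: D(U) = {4,6}

Answer: {4,6}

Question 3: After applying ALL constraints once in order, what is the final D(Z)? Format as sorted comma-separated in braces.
Constraint 1 (Y + U = Z) on D(Y)={1,5,7} D(U)={1,4,6,7} D(Z)={4,5,6,7}: Y {1,5,7}->{1,5}; U {1,4,6,7}->{1,4,6}; Z {4,5,6,7}->{5,6,7}
Constraint 2 (Y < U) on D(Y)={1,5} D(U)={1,4,6}: U {1,4,6}->{4,6}
Constraint 3 (Y != U) on D(Y)={1,5} D(U)={4,6}: no change
So after all 3 constraints: D(Z) = {5,6,7}

Answer: {5,6,7}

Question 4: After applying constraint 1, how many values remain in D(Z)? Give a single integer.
Constraint 1 (Y + U = Z) on D(Y)={1,5,7} D(U)={1,4,6,7} D(Z)={4,5,6,7}: Y {1,5,7}->{1,5}; U {1,4,6,7}->{1,4,6}; Z {4,5,6,7}->{5,6,7}
So after constraint 1: D(Z)={5,6,7}, size = 3

Answer: 3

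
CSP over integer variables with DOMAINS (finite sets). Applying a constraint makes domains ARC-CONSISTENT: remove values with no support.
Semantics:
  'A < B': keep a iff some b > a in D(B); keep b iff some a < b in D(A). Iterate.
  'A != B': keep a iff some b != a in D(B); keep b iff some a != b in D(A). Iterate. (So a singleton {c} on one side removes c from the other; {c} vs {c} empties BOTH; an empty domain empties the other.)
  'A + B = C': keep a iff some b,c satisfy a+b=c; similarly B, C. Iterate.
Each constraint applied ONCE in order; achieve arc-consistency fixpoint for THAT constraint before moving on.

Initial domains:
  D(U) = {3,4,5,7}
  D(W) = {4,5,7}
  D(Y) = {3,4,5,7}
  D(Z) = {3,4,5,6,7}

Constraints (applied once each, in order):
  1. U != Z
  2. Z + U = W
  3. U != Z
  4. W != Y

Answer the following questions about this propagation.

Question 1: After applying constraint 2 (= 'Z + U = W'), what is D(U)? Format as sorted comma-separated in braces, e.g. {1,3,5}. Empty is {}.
Constraint 1 (U != Z) on D(U)={3,4,5,7} D(Z)={3,4,5,6,7}: no change
Constraint 2 (Z + U = W) on D(Z)={3,4,5,6,7} D(U)={3,4,5,7} D(W)={4,5,7}: Z {3,4,5,6,7}->{3,4}; U {3,4,5,7}->{3,4}; W {4,5,7}->{7}
So after constraint 2: D(U) = {3,4}

Answer: {3,4}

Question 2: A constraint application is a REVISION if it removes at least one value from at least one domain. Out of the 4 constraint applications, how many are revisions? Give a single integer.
Constraint 1 (U != Z) on D(U)={3,4,5,7} D(Z)={3,4,5,6,7}: no change => not a revision
Constraint 2 (Z + U = W) on D(Z)={3,4,5,6,7} D(U)={3,4,5,7} D(W)={4,5,7}: Z {3,4,5,6,7}->{3,4}; U {3,4,5,7}->{3,4}; W {4,5,7}->{7} => REVISION
Constraint 3 (U != Z) on D(U)={3,4} D(Z)={3,4}: no change => not a revision
Constraint 4 (W != Y) on D(W)={7} D(Y)={3,4,5,7}: Y {3,4,5,7}->{3,4,5} => REVISION
Total revisions = 2

Answer: 2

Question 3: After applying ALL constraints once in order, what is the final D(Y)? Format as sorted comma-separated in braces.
Constraint 1 (U != Z) on D(U)={3,4,5,7} D(Z)={3,4,5,6,7}: no change
Constraint 2 (Z + U = W) on D(Z)={3,4,5,6,7} D(U)={3,4,5,7} D(W)={4,5,7}: Z {3,4,5,6,7}->{3,4}; U {3,4,5,7}->{3,4}; W {4,5,7}->{7}
Constraint 3 (U != Z) on D(U)={3,4} D(Z)={3,4}: no change
Constraint 4 (W != Y) on D(W)={7} D(Y)={3,4,5,7}: Y {3,4,5,7}->{3,4,5}
So after all 4 constraints: D(Y) = {3,4,5}

Answer: {3,4,5}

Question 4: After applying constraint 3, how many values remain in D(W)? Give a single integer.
Answer: 1

Derivation:
Constraint 1 (U != Z) on D(U)={3,4,5,7} D(Z)={3,4,5,6,7}: no change
Constraint 2 (Z + U = W) on D(Z)={3,4,5,6,7} D(U)={3,4,5,7} D(W)={4,5,7}: Z {3,4,5,6,7}->{3,4}; U {3,4,5,7}->{3,4}; W {4,5,7}->{7}
Constraint 3 (U != Z) on D(U)={3,4} D(Z)={3,4}: no change
So after constraint 3: D(W)={7}, size = 1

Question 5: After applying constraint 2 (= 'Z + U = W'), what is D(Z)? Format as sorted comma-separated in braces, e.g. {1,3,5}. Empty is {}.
Answer: {3,4}

Derivation:
Constraint 1 (U != Z) on D(U)={3,4,5,7} D(Z)={3,4,5,6,7}: no change
Constraint 2 (Z + U = W) on D(Z)={3,4,5,6,7} D(U)={3,4,5,7} D(W)={4,5,7}: Z {3,4,5,6,7}->{3,4}; U {3,4,5,7}->{3,4}; W {4,5,7}->{7}
So after constraint 2: D(Z) = {3,4}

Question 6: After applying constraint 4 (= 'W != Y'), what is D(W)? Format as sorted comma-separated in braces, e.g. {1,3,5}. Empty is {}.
Constraint 1 (U != Z) on D(U)={3,4,5,7} D(Z)={3,4,5,6,7}: no change
Constraint 2 (Z + U = W) on D(Z)={3,4,5,6,7} D(U)={3,4,5,7} D(W)={4,5,7}: Z {3,4,5,6,7}->{3,4}; U {3,4,5,7}->{3,4}; W {4,5,7}->{7}
Constraint 3 (U != Z) on D(U)={3,4} D(Z)={3,4}: no change
Constraint 4 (W != Y) on D(W)={7} D(Y)={3,4,5,7}: Y {3,4,5,7}->{3,4,5}
So after constraint 4: D(W) = {7}

Answer: {7}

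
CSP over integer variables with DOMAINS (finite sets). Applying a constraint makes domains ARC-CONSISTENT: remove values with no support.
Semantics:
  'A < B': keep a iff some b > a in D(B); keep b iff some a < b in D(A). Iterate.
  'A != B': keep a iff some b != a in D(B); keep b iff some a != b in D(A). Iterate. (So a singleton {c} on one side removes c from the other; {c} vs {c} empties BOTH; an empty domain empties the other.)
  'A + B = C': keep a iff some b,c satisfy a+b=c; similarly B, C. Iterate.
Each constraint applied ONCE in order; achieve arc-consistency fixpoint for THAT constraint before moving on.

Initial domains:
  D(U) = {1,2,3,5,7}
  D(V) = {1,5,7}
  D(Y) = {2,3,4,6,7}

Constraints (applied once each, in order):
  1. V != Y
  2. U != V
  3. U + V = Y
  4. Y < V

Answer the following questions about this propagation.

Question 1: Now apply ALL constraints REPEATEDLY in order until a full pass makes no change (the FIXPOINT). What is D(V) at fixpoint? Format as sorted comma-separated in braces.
Answer: {}

Derivation:
pass 0 (initial): D(V)={1,5,7}
pass 1: U {1,2,3,5,7}->{1,2,3,5}; V {1,5,7}->{5}; Y {2,3,4,6,7}->{2,3,4}
pass 2: U {1,2,3,5}->{}; V {5}->{}; Y {2,3,4}->{}
pass 3: no change
Fixpoint after 3 passes: D(V) = {}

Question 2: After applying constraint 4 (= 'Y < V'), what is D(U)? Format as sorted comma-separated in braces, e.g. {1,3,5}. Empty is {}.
Answer: {1,2,3,5}

Derivation:
Constraint 1 (V != Y) on D(V)={1,5,7} D(Y)={2,3,4,6,7}: no change
Constraint 2 (U != V) on D(U)={1,2,3,5,7} D(V)={1,5,7}: no change
Constraint 3 (U + V = Y) on D(U)={1,2,3,5,7} D(V)={1,5,7} D(Y)={2,3,4,6,7}: U {1,2,3,5,7}->{1,2,3,5}; V {1,5,7}->{1,5}
Constraint 4 (Y < V) on D(Y)={2,3,4,6,7} D(V)={1,5}: Y {2,3,4,6,7}->{2,3,4}; V {1,5}->{5}
So after constraint 4: D(U) = {1,2,3,5}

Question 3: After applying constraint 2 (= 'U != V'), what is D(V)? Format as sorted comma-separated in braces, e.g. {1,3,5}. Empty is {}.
Constraint 1 (V != Y) on D(V)={1,5,7} D(Y)={2,3,4,6,7}: no change
Constraint 2 (U != V) on D(U)={1,2,3,5,7} D(V)={1,5,7}: no change
So after constraint 2: D(V) = {1,5,7}

Answer: {1,5,7}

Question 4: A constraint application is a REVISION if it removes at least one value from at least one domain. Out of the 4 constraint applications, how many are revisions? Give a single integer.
Answer: 2

Derivation:
Constraint 1 (V != Y) on D(V)={1,5,7} D(Y)={2,3,4,6,7}: no change => not a revision
Constraint 2 (U != V) on D(U)={1,2,3,5,7} D(V)={1,5,7}: no change => not a revision
Constraint 3 (U + V = Y) on D(U)={1,2,3,5,7} D(V)={1,5,7} D(Y)={2,3,4,6,7}: U {1,2,3,5,7}->{1,2,3,5}; V {1,5,7}->{1,5} => REVISION
Constraint 4 (Y < V) on D(Y)={2,3,4,6,7} D(V)={1,5}: Y {2,3,4,6,7}->{2,3,4}; V {1,5}->{5} => REVISION
Total revisions = 2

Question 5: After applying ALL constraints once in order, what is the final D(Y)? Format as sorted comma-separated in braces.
Constraint 1 (V != Y) on D(V)={1,5,7} D(Y)={2,3,4,6,7}: no change
Constraint 2 (U != V) on D(U)={1,2,3,5,7} D(V)={1,5,7}: no change
Constraint 3 (U + V = Y) on D(U)={1,2,3,5,7} D(V)={1,5,7} D(Y)={2,3,4,6,7}: U {1,2,3,5,7}->{1,2,3,5}; V {1,5,7}->{1,5}
Constraint 4 (Y < V) on D(Y)={2,3,4,6,7} D(V)={1,5}: Y {2,3,4,6,7}->{2,3,4}; V {1,5}->{5}
So after all 4 constraints: D(Y) = {2,3,4}

Answer: {2,3,4}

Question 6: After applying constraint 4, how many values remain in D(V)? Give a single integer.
Constraint 1 (V != Y) on D(V)={1,5,7} D(Y)={2,3,4,6,7}: no change
Constraint 2 (U != V) on D(U)={1,2,3,5,7} D(V)={1,5,7}: no change
Constraint 3 (U + V = Y) on D(U)={1,2,3,5,7} D(V)={1,5,7} D(Y)={2,3,4,6,7}: U {1,2,3,5,7}->{1,2,3,5}; V {1,5,7}->{1,5}
Constraint 4 (Y < V) on D(Y)={2,3,4,6,7} D(V)={1,5}: Y {2,3,4,6,7}->{2,3,4}; V {1,5}->{5}
So after constraint 4: D(V)={5}, size = 1

Answer: 1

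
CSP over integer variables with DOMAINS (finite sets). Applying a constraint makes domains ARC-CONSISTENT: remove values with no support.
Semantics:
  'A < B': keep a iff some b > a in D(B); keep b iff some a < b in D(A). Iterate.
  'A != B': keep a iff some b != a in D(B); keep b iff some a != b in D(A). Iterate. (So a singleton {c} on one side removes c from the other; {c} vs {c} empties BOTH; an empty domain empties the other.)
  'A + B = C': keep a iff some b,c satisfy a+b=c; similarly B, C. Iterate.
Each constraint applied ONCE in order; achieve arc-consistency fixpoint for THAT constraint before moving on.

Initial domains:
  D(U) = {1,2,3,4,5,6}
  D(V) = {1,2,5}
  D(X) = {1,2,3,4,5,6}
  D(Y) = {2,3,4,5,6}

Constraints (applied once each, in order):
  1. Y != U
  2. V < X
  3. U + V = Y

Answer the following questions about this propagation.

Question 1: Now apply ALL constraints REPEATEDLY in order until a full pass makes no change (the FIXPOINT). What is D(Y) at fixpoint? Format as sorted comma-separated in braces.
Answer: {2,3,4,5,6}

Derivation:
pass 0 (initial): D(Y)={2,3,4,5,6}
pass 1: U {1,2,3,4,5,6}->{1,2,3,4,5}; X {1,2,3,4,5,6}->{2,3,4,5,6}
pass 2: no change
Fixpoint after 2 passes: D(Y) = {2,3,4,5,6}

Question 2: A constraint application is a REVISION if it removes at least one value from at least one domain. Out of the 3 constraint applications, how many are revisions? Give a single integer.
Constraint 1 (Y != U) on D(Y)={2,3,4,5,6} D(U)={1,2,3,4,5,6}: no change => not a revision
Constraint 2 (V < X) on D(V)={1,2,5} D(X)={1,2,3,4,5,6}: X {1,2,3,4,5,6}->{2,3,4,5,6} => REVISION
Constraint 3 (U + V = Y) on D(U)={1,2,3,4,5,6} D(V)={1,2,5} D(Y)={2,3,4,5,6}: U {1,2,3,4,5,6}->{1,2,3,4,5} => REVISION
Total revisions = 2

Answer: 2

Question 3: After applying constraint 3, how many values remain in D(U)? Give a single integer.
Answer: 5

Derivation:
Constraint 1 (Y != U) on D(Y)={2,3,4,5,6} D(U)={1,2,3,4,5,6}: no change
Constraint 2 (V < X) on D(V)={1,2,5} D(X)={1,2,3,4,5,6}: X {1,2,3,4,5,6}->{2,3,4,5,6}
Constraint 3 (U + V = Y) on D(U)={1,2,3,4,5,6} D(V)={1,2,5} D(Y)={2,3,4,5,6}: U {1,2,3,4,5,6}->{1,2,3,4,5}
So after constraint 3: D(U)={1,2,3,4,5}, size = 5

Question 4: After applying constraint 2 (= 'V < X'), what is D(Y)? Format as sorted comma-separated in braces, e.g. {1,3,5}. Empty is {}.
Constraint 1 (Y != U) on D(Y)={2,3,4,5,6} D(U)={1,2,3,4,5,6}: no change
Constraint 2 (V < X) on D(V)={1,2,5} D(X)={1,2,3,4,5,6}: X {1,2,3,4,5,6}->{2,3,4,5,6}
So after constraint 2: D(Y) = {2,3,4,5,6}

Answer: {2,3,4,5,6}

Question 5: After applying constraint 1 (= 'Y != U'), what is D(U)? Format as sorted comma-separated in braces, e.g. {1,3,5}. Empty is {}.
Answer: {1,2,3,4,5,6}

Derivation:
Constraint 1 (Y != U) on D(Y)={2,3,4,5,6} D(U)={1,2,3,4,5,6}: no change
So after constraint 1: D(U) = {1,2,3,4,5,6}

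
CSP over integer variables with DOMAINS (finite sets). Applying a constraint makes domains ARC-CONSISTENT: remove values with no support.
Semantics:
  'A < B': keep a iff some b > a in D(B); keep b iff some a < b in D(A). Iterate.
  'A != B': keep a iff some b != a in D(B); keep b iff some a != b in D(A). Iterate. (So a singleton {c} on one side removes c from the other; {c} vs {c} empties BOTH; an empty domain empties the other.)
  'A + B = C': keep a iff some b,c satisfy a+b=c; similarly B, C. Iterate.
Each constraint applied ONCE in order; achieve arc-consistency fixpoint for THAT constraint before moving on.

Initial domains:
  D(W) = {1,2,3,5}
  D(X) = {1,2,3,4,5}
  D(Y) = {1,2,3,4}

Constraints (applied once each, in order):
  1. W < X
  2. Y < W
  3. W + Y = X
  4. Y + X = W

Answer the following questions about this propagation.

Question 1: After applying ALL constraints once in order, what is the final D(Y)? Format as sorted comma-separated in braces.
Constraint 1 (W < X) on D(W)={1,2,3,5} D(X)={1,2,3,4,5}: W {1,2,3,5}->{1,2,3}; X {1,2,3,4,5}->{2,3,4,5}
Constraint 2 (Y < W) on D(Y)={1,2,3,4} D(W)={1,2,3}: Y {1,2,3,4}->{1,2}; W {1,2,3}->{2,3}
Constraint 3 (W + Y = X) on D(W)={2,3} D(Y)={1,2} D(X)={2,3,4,5}: X {2,3,4,5}->{3,4,5}
Constraint 4 (Y + X = W) on D(Y)={1,2} D(X)={3,4,5} D(W)={2,3}: Y {1,2}->{}; X {3,4,5}->{}; W {2,3}->{}
So after all 4 constraints: D(Y) = {}

Answer: {}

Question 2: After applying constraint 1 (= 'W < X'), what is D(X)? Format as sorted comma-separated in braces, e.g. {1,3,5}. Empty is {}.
Constraint 1 (W < X) on D(W)={1,2,3,5} D(X)={1,2,3,4,5}: W {1,2,3,5}->{1,2,3}; X {1,2,3,4,5}->{2,3,4,5}
So after constraint 1: D(X) = {2,3,4,5}

Answer: {2,3,4,5}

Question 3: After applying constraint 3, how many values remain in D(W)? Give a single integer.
Constraint 1 (W < X) on D(W)={1,2,3,5} D(X)={1,2,3,4,5}: W {1,2,3,5}->{1,2,3}; X {1,2,3,4,5}->{2,3,4,5}
Constraint 2 (Y < W) on D(Y)={1,2,3,4} D(W)={1,2,3}: Y {1,2,3,4}->{1,2}; W {1,2,3}->{2,3}
Constraint 3 (W + Y = X) on D(W)={2,3} D(Y)={1,2} D(X)={2,3,4,5}: X {2,3,4,5}->{3,4,5}
So after constraint 3: D(W)={2,3}, size = 2

Answer: 2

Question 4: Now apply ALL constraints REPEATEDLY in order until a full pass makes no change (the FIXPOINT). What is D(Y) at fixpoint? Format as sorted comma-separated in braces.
pass 0 (initial): D(Y)={1,2,3,4}
pass 1: W {1,2,3,5}->{}; X {1,2,3,4,5}->{}; Y {1,2,3,4}->{}
pass 2: no change
Fixpoint after 2 passes: D(Y) = {}

Answer: {}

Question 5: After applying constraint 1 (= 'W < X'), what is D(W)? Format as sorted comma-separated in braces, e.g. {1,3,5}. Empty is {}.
Answer: {1,2,3}

Derivation:
Constraint 1 (W < X) on D(W)={1,2,3,5} D(X)={1,2,3,4,5}: W {1,2,3,5}->{1,2,3}; X {1,2,3,4,5}->{2,3,4,5}
So after constraint 1: D(W) = {1,2,3}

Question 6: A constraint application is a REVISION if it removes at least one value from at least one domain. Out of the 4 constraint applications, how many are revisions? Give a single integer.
Answer: 4

Derivation:
Constraint 1 (W < X) on D(W)={1,2,3,5} D(X)={1,2,3,4,5}: W {1,2,3,5}->{1,2,3}; X {1,2,3,4,5}->{2,3,4,5} => REVISION
Constraint 2 (Y < W) on D(Y)={1,2,3,4} D(W)={1,2,3}: Y {1,2,3,4}->{1,2}; W {1,2,3}->{2,3} => REVISION
Constraint 3 (W + Y = X) on D(W)={2,3} D(Y)={1,2} D(X)={2,3,4,5}: X {2,3,4,5}->{3,4,5} => REVISION
Constraint 4 (Y + X = W) on D(Y)={1,2} D(X)={3,4,5} D(W)={2,3}: Y {1,2}->{}; X {3,4,5}->{}; W {2,3}->{} => REVISION
Total revisions = 4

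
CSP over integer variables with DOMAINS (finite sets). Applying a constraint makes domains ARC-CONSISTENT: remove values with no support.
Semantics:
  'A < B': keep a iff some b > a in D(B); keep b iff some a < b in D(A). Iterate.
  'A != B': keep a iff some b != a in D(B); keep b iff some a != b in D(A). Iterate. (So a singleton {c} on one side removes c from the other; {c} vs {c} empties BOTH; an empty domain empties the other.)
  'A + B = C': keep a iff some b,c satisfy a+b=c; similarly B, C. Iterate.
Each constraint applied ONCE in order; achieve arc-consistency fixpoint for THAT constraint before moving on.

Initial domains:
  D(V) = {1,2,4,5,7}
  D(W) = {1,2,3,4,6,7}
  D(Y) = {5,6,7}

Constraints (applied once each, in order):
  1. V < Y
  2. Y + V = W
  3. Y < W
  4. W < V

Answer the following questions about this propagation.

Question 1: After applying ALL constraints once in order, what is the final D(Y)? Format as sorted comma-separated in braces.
Constraint 1 (V < Y) on D(V)={1,2,4,5,7} D(Y)={5,6,7}: V {1,2,4,5,7}->{1,2,4,5}
Constraint 2 (Y + V = W) on D(Y)={5,6,7} D(V)={1,2,4,5} D(W)={1,2,3,4,6,7}: Y {5,6,7}->{5,6}; V {1,2,4,5}->{1,2}; W {1,2,3,4,6,7}->{6,7}
Constraint 3 (Y < W) on D(Y)={5,6} D(W)={6,7}: no change
Constraint 4 (W < V) on D(W)={6,7} D(V)={1,2}: W {6,7}->{}; V {1,2}->{}
So after all 4 constraints: D(Y) = {5,6}

Answer: {5,6}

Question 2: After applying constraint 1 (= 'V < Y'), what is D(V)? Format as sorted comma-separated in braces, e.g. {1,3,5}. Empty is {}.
Answer: {1,2,4,5}

Derivation:
Constraint 1 (V < Y) on D(V)={1,2,4,5,7} D(Y)={5,6,7}: V {1,2,4,5,7}->{1,2,4,5}
So after constraint 1: D(V) = {1,2,4,5}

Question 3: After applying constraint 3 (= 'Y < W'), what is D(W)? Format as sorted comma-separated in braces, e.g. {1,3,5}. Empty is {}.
Constraint 1 (V < Y) on D(V)={1,2,4,5,7} D(Y)={5,6,7}: V {1,2,4,5,7}->{1,2,4,5}
Constraint 2 (Y + V = W) on D(Y)={5,6,7} D(V)={1,2,4,5} D(W)={1,2,3,4,6,7}: Y {5,6,7}->{5,6}; V {1,2,4,5}->{1,2}; W {1,2,3,4,6,7}->{6,7}
Constraint 3 (Y < W) on D(Y)={5,6} D(W)={6,7}: no change
So after constraint 3: D(W) = {6,7}

Answer: {6,7}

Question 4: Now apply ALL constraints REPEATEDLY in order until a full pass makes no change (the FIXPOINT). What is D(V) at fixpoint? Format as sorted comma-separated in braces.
pass 0 (initial): D(V)={1,2,4,5,7}
pass 1: V {1,2,4,5,7}->{}; W {1,2,3,4,6,7}->{}; Y {5,6,7}->{5,6}
pass 2: Y {5,6}->{}
pass 3: no change
Fixpoint after 3 passes: D(V) = {}

Answer: {}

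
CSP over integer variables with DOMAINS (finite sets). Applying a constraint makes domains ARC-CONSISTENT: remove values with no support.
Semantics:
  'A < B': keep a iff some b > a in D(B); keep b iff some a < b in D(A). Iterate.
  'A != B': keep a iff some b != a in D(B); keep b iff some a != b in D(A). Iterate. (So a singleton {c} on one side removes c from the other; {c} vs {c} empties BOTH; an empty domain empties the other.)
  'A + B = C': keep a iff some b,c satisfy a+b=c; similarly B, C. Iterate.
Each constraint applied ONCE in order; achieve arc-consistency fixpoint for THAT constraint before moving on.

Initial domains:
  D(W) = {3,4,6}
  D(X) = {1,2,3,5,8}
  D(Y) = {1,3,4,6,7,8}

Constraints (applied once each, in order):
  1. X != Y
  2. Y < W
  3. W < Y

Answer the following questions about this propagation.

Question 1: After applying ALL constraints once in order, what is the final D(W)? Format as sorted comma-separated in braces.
Answer: {3}

Derivation:
Constraint 1 (X != Y) on D(X)={1,2,3,5,8} D(Y)={1,3,4,6,7,8}: no change
Constraint 2 (Y < W) on D(Y)={1,3,4,6,7,8} D(W)={3,4,6}: Y {1,3,4,6,7,8}->{1,3,4}
Constraint 3 (W < Y) on D(W)={3,4,6} D(Y)={1,3,4}: W {3,4,6}->{3}; Y {1,3,4}->{4}
So after all 3 constraints: D(W) = {3}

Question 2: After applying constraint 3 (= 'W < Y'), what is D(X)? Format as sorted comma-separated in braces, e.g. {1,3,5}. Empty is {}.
Constraint 1 (X != Y) on D(X)={1,2,3,5,8} D(Y)={1,3,4,6,7,8}: no change
Constraint 2 (Y < W) on D(Y)={1,3,4,6,7,8} D(W)={3,4,6}: Y {1,3,4,6,7,8}->{1,3,4}
Constraint 3 (W < Y) on D(W)={3,4,6} D(Y)={1,3,4}: W {3,4,6}->{3}; Y {1,3,4}->{4}
So after constraint 3: D(X) = {1,2,3,5,8}

Answer: {1,2,3,5,8}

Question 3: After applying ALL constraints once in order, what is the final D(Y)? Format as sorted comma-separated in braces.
Answer: {4}

Derivation:
Constraint 1 (X != Y) on D(X)={1,2,3,5,8} D(Y)={1,3,4,6,7,8}: no change
Constraint 2 (Y < W) on D(Y)={1,3,4,6,7,8} D(W)={3,4,6}: Y {1,3,4,6,7,8}->{1,3,4}
Constraint 3 (W < Y) on D(W)={3,4,6} D(Y)={1,3,4}: W {3,4,6}->{3}; Y {1,3,4}->{4}
So after all 3 constraints: D(Y) = {4}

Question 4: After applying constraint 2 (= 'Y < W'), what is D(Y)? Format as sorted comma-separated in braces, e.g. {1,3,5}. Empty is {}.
Answer: {1,3,4}

Derivation:
Constraint 1 (X != Y) on D(X)={1,2,3,5,8} D(Y)={1,3,4,6,7,8}: no change
Constraint 2 (Y < W) on D(Y)={1,3,4,6,7,8} D(W)={3,4,6}: Y {1,3,4,6,7,8}->{1,3,4}
So after constraint 2: D(Y) = {1,3,4}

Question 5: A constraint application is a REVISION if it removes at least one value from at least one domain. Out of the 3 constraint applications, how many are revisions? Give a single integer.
Constraint 1 (X != Y) on D(X)={1,2,3,5,8} D(Y)={1,3,4,6,7,8}: no change => not a revision
Constraint 2 (Y < W) on D(Y)={1,3,4,6,7,8} D(W)={3,4,6}: Y {1,3,4,6,7,8}->{1,3,4} => REVISION
Constraint 3 (W < Y) on D(W)={3,4,6} D(Y)={1,3,4}: W {3,4,6}->{3}; Y {1,3,4}->{4} => REVISION
Total revisions = 2

Answer: 2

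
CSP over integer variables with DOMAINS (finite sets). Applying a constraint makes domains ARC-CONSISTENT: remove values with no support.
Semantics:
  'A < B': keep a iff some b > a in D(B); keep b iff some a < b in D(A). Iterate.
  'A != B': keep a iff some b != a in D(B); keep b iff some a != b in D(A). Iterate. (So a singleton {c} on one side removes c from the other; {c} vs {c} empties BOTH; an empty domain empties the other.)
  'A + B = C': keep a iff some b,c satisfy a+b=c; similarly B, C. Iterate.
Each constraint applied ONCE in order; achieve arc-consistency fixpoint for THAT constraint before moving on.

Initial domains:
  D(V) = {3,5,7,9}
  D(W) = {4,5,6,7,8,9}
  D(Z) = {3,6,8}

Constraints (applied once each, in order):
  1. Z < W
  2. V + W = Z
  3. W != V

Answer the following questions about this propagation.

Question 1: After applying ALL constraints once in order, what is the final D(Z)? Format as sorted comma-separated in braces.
Answer: {8}

Derivation:
Constraint 1 (Z < W) on D(Z)={3,6,8} D(W)={4,5,6,7,8,9}: no change
Constraint 2 (V + W = Z) on D(V)={3,5,7,9} D(W)={4,5,6,7,8,9} D(Z)={3,6,8}: V {3,5,7,9}->{3}; W {4,5,6,7,8,9}->{5}; Z {3,6,8}->{8}
Constraint 3 (W != V) on D(W)={5} D(V)={3}: no change
So after all 3 constraints: D(Z) = {8}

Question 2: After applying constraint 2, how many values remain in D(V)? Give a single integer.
Answer: 1

Derivation:
Constraint 1 (Z < W) on D(Z)={3,6,8} D(W)={4,5,6,7,8,9}: no change
Constraint 2 (V + W = Z) on D(V)={3,5,7,9} D(W)={4,5,6,7,8,9} D(Z)={3,6,8}: V {3,5,7,9}->{3}; W {4,5,6,7,8,9}->{5}; Z {3,6,8}->{8}
So after constraint 2: D(V)={3}, size = 1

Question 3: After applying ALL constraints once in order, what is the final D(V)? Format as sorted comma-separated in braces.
Answer: {3}

Derivation:
Constraint 1 (Z < W) on D(Z)={3,6,8} D(W)={4,5,6,7,8,9}: no change
Constraint 2 (V + W = Z) on D(V)={3,5,7,9} D(W)={4,5,6,7,8,9} D(Z)={3,6,8}: V {3,5,7,9}->{3}; W {4,5,6,7,8,9}->{5}; Z {3,6,8}->{8}
Constraint 3 (W != V) on D(W)={5} D(V)={3}: no change
So after all 3 constraints: D(V) = {3}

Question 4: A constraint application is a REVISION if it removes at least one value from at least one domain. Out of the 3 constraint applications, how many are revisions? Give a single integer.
Answer: 1

Derivation:
Constraint 1 (Z < W) on D(Z)={3,6,8} D(W)={4,5,6,7,8,9}: no change => not a revision
Constraint 2 (V + W = Z) on D(V)={3,5,7,9} D(W)={4,5,6,7,8,9} D(Z)={3,6,8}: V {3,5,7,9}->{3}; W {4,5,6,7,8,9}->{5}; Z {3,6,8}->{8} => REVISION
Constraint 3 (W != V) on D(W)={5} D(V)={3}: no change => not a revision
Total revisions = 1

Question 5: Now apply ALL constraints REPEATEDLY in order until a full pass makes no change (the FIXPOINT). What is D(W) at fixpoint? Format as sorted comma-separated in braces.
Answer: {}

Derivation:
pass 0 (initial): D(W)={4,5,6,7,8,9}
pass 1: V {3,5,7,9}->{3}; W {4,5,6,7,8,9}->{5}; Z {3,6,8}->{8}
pass 2: V {3}->{}; W {5}->{}; Z {8}->{}
pass 3: no change
Fixpoint after 3 passes: D(W) = {}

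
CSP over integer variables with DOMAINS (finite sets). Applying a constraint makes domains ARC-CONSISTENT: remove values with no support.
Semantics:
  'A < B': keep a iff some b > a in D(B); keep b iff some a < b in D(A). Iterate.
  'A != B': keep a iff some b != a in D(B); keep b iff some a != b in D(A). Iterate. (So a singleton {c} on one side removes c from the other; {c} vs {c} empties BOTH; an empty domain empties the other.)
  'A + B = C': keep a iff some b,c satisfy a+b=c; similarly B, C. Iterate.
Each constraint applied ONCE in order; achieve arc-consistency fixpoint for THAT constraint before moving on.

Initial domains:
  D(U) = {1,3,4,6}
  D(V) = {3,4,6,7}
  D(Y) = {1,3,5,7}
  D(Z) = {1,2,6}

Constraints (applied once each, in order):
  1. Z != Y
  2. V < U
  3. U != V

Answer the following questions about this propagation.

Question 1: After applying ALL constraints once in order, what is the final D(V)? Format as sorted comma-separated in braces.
Constraint 1 (Z != Y) on D(Z)={1,2,6} D(Y)={1,3,5,7}: no change
Constraint 2 (V < U) on D(V)={3,4,6,7} D(U)={1,3,4,6}: V {3,4,6,7}->{3,4}; U {1,3,4,6}->{4,6}
Constraint 3 (U != V) on D(U)={4,6} D(V)={3,4}: no change
So after all 3 constraints: D(V) = {3,4}

Answer: {3,4}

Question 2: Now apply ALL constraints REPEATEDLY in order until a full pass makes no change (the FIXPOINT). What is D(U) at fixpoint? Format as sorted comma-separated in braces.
Answer: {4,6}

Derivation:
pass 0 (initial): D(U)={1,3,4,6}
pass 1: U {1,3,4,6}->{4,6}; V {3,4,6,7}->{3,4}
pass 2: no change
Fixpoint after 2 passes: D(U) = {4,6}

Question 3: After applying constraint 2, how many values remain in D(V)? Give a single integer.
Constraint 1 (Z != Y) on D(Z)={1,2,6} D(Y)={1,3,5,7}: no change
Constraint 2 (V < U) on D(V)={3,4,6,7} D(U)={1,3,4,6}: V {3,4,6,7}->{3,4}; U {1,3,4,6}->{4,6}
So after constraint 2: D(V)={3,4}, size = 2

Answer: 2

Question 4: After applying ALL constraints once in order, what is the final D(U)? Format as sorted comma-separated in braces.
Answer: {4,6}

Derivation:
Constraint 1 (Z != Y) on D(Z)={1,2,6} D(Y)={1,3,5,7}: no change
Constraint 2 (V < U) on D(V)={3,4,6,7} D(U)={1,3,4,6}: V {3,4,6,7}->{3,4}; U {1,3,4,6}->{4,6}
Constraint 3 (U != V) on D(U)={4,6} D(V)={3,4}: no change
So after all 3 constraints: D(U) = {4,6}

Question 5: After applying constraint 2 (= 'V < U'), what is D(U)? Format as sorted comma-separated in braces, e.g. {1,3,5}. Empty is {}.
Constraint 1 (Z != Y) on D(Z)={1,2,6} D(Y)={1,3,5,7}: no change
Constraint 2 (V < U) on D(V)={3,4,6,7} D(U)={1,3,4,6}: V {3,4,6,7}->{3,4}; U {1,3,4,6}->{4,6}
So after constraint 2: D(U) = {4,6}

Answer: {4,6}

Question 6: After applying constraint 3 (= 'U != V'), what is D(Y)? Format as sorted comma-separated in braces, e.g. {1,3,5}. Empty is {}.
Answer: {1,3,5,7}

Derivation:
Constraint 1 (Z != Y) on D(Z)={1,2,6} D(Y)={1,3,5,7}: no change
Constraint 2 (V < U) on D(V)={3,4,6,7} D(U)={1,3,4,6}: V {3,4,6,7}->{3,4}; U {1,3,4,6}->{4,6}
Constraint 3 (U != V) on D(U)={4,6} D(V)={3,4}: no change
So after constraint 3: D(Y) = {1,3,5,7}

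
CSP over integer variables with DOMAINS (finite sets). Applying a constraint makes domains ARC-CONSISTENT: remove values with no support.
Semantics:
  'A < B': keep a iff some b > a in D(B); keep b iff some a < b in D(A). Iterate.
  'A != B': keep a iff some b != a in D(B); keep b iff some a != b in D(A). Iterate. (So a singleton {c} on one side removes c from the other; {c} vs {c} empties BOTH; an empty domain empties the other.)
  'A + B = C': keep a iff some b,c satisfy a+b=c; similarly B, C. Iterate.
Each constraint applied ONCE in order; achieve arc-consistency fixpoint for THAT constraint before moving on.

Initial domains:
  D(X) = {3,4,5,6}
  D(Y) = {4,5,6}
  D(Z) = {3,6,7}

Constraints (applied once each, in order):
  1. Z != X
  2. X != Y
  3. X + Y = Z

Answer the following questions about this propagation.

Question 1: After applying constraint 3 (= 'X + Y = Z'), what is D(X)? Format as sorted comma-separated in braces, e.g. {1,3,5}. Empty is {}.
Constraint 1 (Z != X) on D(Z)={3,6,7} D(X)={3,4,5,6}: no change
Constraint 2 (X != Y) on D(X)={3,4,5,6} D(Y)={4,5,6}: no change
Constraint 3 (X + Y = Z) on D(X)={3,4,5,6} D(Y)={4,5,6} D(Z)={3,6,7}: X {3,4,5,6}->{3}; Y {4,5,6}->{4}; Z {3,6,7}->{7}
So after constraint 3: D(X) = {3}

Answer: {3}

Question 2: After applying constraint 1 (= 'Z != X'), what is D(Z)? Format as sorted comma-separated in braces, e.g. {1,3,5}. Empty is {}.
Answer: {3,6,7}

Derivation:
Constraint 1 (Z != X) on D(Z)={3,6,7} D(X)={3,4,5,6}: no change
So after constraint 1: D(Z) = {3,6,7}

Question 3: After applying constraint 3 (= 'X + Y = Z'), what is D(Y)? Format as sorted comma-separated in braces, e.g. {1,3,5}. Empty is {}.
Answer: {4}

Derivation:
Constraint 1 (Z != X) on D(Z)={3,6,7} D(X)={3,4,5,6}: no change
Constraint 2 (X != Y) on D(X)={3,4,5,6} D(Y)={4,5,6}: no change
Constraint 3 (X + Y = Z) on D(X)={3,4,5,6} D(Y)={4,5,6} D(Z)={3,6,7}: X {3,4,5,6}->{3}; Y {4,5,6}->{4}; Z {3,6,7}->{7}
So after constraint 3: D(Y) = {4}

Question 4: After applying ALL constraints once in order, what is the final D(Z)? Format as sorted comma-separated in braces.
Constraint 1 (Z != X) on D(Z)={3,6,7} D(X)={3,4,5,6}: no change
Constraint 2 (X != Y) on D(X)={3,4,5,6} D(Y)={4,5,6}: no change
Constraint 3 (X + Y = Z) on D(X)={3,4,5,6} D(Y)={4,5,6} D(Z)={3,6,7}: X {3,4,5,6}->{3}; Y {4,5,6}->{4}; Z {3,6,7}->{7}
So after all 3 constraints: D(Z) = {7}

Answer: {7}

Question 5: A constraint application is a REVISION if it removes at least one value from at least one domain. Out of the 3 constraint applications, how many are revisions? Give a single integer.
Answer: 1

Derivation:
Constraint 1 (Z != X) on D(Z)={3,6,7} D(X)={3,4,5,6}: no change => not a revision
Constraint 2 (X != Y) on D(X)={3,4,5,6} D(Y)={4,5,6}: no change => not a revision
Constraint 3 (X + Y = Z) on D(X)={3,4,5,6} D(Y)={4,5,6} D(Z)={3,6,7}: X {3,4,5,6}->{3}; Y {4,5,6}->{4}; Z {3,6,7}->{7} => REVISION
Total revisions = 1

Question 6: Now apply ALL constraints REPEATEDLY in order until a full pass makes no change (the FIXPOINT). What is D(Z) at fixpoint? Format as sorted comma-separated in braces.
Answer: {7}

Derivation:
pass 0 (initial): D(Z)={3,6,7}
pass 1: X {3,4,5,6}->{3}; Y {4,5,6}->{4}; Z {3,6,7}->{7}
pass 2: no change
Fixpoint after 2 passes: D(Z) = {7}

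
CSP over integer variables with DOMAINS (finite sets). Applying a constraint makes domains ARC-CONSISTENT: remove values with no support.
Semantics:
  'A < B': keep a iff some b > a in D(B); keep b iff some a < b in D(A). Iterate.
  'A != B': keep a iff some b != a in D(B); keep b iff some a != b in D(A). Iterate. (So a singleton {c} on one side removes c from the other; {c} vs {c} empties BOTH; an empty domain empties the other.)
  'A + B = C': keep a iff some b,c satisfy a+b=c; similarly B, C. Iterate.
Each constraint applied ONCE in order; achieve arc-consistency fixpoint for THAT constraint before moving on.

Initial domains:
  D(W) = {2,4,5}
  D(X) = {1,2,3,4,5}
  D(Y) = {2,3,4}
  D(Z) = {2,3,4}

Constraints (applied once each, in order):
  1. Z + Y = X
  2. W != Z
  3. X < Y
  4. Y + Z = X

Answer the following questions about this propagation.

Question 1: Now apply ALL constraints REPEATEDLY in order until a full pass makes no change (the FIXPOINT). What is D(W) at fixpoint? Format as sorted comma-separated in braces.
pass 0 (initial): D(W)={2,4,5}
pass 1: X {1,2,3,4,5}->{}; Y {2,3,4}->{}; Z {2,3,4}->{}
pass 2: W {2,4,5}->{}
pass 3: no change
Fixpoint after 3 passes: D(W) = {}

Answer: {}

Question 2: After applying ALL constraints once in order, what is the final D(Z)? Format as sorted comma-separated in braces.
Answer: {}

Derivation:
Constraint 1 (Z + Y = X) on D(Z)={2,3,4} D(Y)={2,3,4} D(X)={1,2,3,4,5}: Z {2,3,4}->{2,3}; Y {2,3,4}->{2,3}; X {1,2,3,4,5}->{4,5}
Constraint 2 (W != Z) on D(W)={2,4,5} D(Z)={2,3}: no change
Constraint 3 (X < Y) on D(X)={4,5} D(Y)={2,3}: X {4,5}->{}; Y {2,3}->{}
Constraint 4 (Y + Z = X) on D(Y)={} D(Z)={2,3} D(X)={}: Z {2,3}->{}
So after all 4 constraints: D(Z) = {}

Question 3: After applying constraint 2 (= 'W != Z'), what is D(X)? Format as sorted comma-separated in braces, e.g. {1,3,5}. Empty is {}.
Constraint 1 (Z + Y = X) on D(Z)={2,3,4} D(Y)={2,3,4} D(X)={1,2,3,4,5}: Z {2,3,4}->{2,3}; Y {2,3,4}->{2,3}; X {1,2,3,4,5}->{4,5}
Constraint 2 (W != Z) on D(W)={2,4,5} D(Z)={2,3}: no change
So after constraint 2: D(X) = {4,5}

Answer: {4,5}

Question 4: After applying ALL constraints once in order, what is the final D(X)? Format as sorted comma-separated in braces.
Constraint 1 (Z + Y = X) on D(Z)={2,3,4} D(Y)={2,3,4} D(X)={1,2,3,4,5}: Z {2,3,4}->{2,3}; Y {2,3,4}->{2,3}; X {1,2,3,4,5}->{4,5}
Constraint 2 (W != Z) on D(W)={2,4,5} D(Z)={2,3}: no change
Constraint 3 (X < Y) on D(X)={4,5} D(Y)={2,3}: X {4,5}->{}; Y {2,3}->{}
Constraint 4 (Y + Z = X) on D(Y)={} D(Z)={2,3} D(X)={}: Z {2,3}->{}
So after all 4 constraints: D(X) = {}

Answer: {}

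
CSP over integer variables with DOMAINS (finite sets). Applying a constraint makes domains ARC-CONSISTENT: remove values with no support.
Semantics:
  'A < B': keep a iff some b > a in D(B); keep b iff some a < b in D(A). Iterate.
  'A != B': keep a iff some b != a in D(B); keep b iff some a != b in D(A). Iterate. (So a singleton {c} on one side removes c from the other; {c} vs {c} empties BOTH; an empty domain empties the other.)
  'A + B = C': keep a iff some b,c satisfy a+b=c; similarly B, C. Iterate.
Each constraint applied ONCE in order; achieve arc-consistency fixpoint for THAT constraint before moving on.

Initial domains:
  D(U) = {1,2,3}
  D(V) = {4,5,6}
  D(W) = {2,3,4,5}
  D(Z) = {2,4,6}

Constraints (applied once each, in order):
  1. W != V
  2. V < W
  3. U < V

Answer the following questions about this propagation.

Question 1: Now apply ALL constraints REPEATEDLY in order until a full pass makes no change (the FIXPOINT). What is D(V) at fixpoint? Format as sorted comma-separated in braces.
pass 0 (initial): D(V)={4,5,6}
pass 1: V {4,5,6}->{4}; W {2,3,4,5}->{5}
pass 2: no change
Fixpoint after 2 passes: D(V) = {4}

Answer: {4}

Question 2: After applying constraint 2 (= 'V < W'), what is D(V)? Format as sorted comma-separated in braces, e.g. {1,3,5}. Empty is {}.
Constraint 1 (W != V) on D(W)={2,3,4,5} D(V)={4,5,6}: no change
Constraint 2 (V < W) on D(V)={4,5,6} D(W)={2,3,4,5}: V {4,5,6}->{4}; W {2,3,4,5}->{5}
So after constraint 2: D(V) = {4}

Answer: {4}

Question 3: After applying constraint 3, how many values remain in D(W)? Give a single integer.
Answer: 1

Derivation:
Constraint 1 (W != V) on D(W)={2,3,4,5} D(V)={4,5,6}: no change
Constraint 2 (V < W) on D(V)={4,5,6} D(W)={2,3,4,5}: V {4,5,6}->{4}; W {2,3,4,5}->{5}
Constraint 3 (U < V) on D(U)={1,2,3} D(V)={4}: no change
So after constraint 3: D(W)={5}, size = 1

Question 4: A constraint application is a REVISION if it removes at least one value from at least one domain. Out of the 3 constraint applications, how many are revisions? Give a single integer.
Answer: 1

Derivation:
Constraint 1 (W != V) on D(W)={2,3,4,5} D(V)={4,5,6}: no change => not a revision
Constraint 2 (V < W) on D(V)={4,5,6} D(W)={2,3,4,5}: V {4,5,6}->{4}; W {2,3,4,5}->{5} => REVISION
Constraint 3 (U < V) on D(U)={1,2,3} D(V)={4}: no change => not a revision
Total revisions = 1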